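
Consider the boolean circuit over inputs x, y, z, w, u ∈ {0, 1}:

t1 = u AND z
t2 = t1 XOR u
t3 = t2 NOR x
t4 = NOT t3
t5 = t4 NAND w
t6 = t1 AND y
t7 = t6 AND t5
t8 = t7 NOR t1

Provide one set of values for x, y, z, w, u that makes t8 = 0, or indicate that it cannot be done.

Check with x=0, y=1, z=1, w=0, u=1:
t1 = u AND z = 1 AND 1 = 1
t2 = t1 XOR u = 1 XOR 1 = 0
t3 = t2 NOR x = 0 NOR 0 = 1
t4 = NOT t3 = NOT 1 = 0
t5 = t4 NAND w = 0 NAND 0 = 1
t6 = t1 AND y = 1 AND 1 = 1
t7 = t6 AND t5 = 1 AND 1 = 1
t8 = t7 NOR t1 = 1 NOR 1 = 0
So t8 = 0 as required.

x=0, y=1, z=1, w=0, u=1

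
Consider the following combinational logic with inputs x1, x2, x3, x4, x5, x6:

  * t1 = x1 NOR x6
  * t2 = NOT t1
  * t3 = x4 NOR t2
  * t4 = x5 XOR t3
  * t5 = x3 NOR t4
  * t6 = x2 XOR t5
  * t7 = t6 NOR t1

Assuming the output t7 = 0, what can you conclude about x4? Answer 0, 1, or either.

Both values of x4 occur among assignments with t7 = 0:
  x4=0: x1=0, x2=0, x3=0, x4=0, x5=0, x6=0
  x4=1: x1=0, x2=0, x3=0, x4=1, x5=0, x6=0

either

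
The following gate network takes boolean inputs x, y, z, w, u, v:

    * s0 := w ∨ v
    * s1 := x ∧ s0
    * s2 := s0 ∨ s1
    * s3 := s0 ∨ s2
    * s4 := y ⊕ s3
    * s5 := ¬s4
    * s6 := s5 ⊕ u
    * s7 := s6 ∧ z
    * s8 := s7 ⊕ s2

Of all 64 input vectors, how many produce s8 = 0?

s8 = s7 ⊕ s2 must be 0, so s7 and s2 are equal.
Enumerating the 64 input combinations, 24 give s8 = 0 and 40 give s8 = 1.

24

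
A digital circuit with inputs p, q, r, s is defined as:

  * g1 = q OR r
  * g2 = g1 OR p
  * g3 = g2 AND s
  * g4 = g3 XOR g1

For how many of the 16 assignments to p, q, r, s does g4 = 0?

9

g4 = g3 XOR g1 must be 0, so g3 and g1 are equal.
Enumerating the 16 input combinations, 9 give g4 = 0 and 7 give g4 = 1.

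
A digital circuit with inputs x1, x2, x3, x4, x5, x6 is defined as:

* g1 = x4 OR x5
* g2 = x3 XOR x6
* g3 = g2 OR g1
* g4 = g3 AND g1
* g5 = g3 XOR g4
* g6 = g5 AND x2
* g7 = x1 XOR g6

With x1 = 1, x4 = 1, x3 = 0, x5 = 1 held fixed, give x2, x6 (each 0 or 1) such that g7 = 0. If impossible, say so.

no solution exists

With x1 = 1, x4 = 1, x3 = 0, x5 = 1 fixed, none of the 4 settings of x2, x6 give g7 = 0.
For example, with x2=0, x6=1:
g1 = x4 OR x5 = 1 OR 1 = 1
g2 = x3 XOR x6 = 0 XOR 1 = 1
g3 = g2 OR g1 = 1 OR 1 = 1
g4 = g3 AND g1 = 1 AND 1 = 1
g5 = g3 XOR g4 = 1 XOR 1 = 0
g6 = g5 AND x2 = 0 AND 0 = 0
g7 = x1 XOR g6 = 1 XOR 0 = 1
giving g7 = 1 ≠ 0.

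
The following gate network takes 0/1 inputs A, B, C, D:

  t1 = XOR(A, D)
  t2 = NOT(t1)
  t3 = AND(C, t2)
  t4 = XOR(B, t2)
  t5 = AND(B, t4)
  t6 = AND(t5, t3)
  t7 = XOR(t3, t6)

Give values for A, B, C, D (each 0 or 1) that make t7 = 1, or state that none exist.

A=0, B=0, C=1, D=0

t7 = XOR(t3, t6) must be 1, so t3 and t6 differ.
Check with A=0, B=0, C=1, D=0:
t1 = XOR(A, D) = XOR(0, 0) = 0
t2 = NOT(t1) = NOT 0 = 1
t3 = AND(C, t2) = AND(1, 1) = 1
t4 = XOR(B, t2) = XOR(0, 1) = 1
t5 = AND(B, t4) = AND(0, 1) = 0
t6 = AND(t5, t3) = AND(0, 1) = 0
t7 = XOR(t3, t6) = XOR(1, 0) = 1
So t7 = 1 as required.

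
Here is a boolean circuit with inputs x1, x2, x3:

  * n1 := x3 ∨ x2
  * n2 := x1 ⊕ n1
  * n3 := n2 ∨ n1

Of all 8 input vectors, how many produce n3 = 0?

n3 = n2 ∨ n1 must be 0, so both n2 = 0 and n1 = 0.
n2 = x1 ⊕ n1 must be 0, so x1 and n1 are equal.
n1 = x3 ∨ x2 must be 0, so both x3 = 0 and x2 = 0.
Satisfying assignments:
  x1=0, x2=0, x3=0

1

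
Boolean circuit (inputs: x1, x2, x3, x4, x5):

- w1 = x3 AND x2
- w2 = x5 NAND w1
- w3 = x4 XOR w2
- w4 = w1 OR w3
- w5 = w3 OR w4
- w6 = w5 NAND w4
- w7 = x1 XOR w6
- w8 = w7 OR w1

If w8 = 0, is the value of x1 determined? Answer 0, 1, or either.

either

Both values of x1 occur among assignments with w8 = 0:
  x1=0: x1=0, x2=0, x3=0, x4=0, x5=0
  x1=1: x1=1, x2=0, x3=0, x4=1, x5=0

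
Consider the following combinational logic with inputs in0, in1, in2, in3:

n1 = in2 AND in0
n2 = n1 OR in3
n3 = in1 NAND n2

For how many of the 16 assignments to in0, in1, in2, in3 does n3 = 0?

n3 = in1 NAND n2 must be 0, so both in1 = 1 and n2 = 1.
Satisfying assignments:
  in0=0, in1=1, in2=0, in3=1
  in0=0, in1=1, in2=1, in3=1
  in0=1, in1=1, in2=0, in3=1
  in0=1, in1=1, in2=1, in3=0
  in0=1, in1=1, in2=1, in3=1

5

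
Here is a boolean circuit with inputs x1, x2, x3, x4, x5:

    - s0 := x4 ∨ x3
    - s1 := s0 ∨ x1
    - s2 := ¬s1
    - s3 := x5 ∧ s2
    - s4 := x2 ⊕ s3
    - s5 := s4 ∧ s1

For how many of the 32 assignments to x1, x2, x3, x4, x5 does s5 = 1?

14

s5 = s4 ∧ s1 must be 1, so both s4 = 1 and s1 = 1.
s4 = x2 ⊕ s3 must be 1, so x2 and s3 differ.
Enumerating the 32 input combinations, 14 give s5 = 1 and 18 give s5 = 0.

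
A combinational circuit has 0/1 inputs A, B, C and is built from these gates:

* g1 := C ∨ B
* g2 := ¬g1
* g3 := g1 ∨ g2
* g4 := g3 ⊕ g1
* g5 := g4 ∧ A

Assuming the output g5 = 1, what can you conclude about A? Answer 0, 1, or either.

g5 = g4 ∧ A must be 1, so both g4 = 1 and A = 1.
g4 = g3 ⊕ g1 must be 1, so g3 and g1 differ.
Every assignment with g5 = 1 has A = 1; there are 1 such assignment(s).
  A=1, B=0, C=0

1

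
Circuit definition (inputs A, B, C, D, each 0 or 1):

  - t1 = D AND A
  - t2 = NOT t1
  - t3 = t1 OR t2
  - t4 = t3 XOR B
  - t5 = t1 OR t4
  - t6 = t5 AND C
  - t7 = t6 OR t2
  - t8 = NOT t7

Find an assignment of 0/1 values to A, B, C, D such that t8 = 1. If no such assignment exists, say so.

t8 = NOT t7 must be 1, so t7 = 0.
t7 = t6 OR t2 must be 0, so both t6 = 0 and t2 = 0.
Check with A=1, B=0, C=0, D=1:
t1 = D AND A = 1 AND 1 = 1
t2 = NOT t1 = NOT 1 = 0
t3 = t1 OR t2 = 1 OR 0 = 1
t4 = t3 XOR B = 1 XOR 0 = 1
t5 = t1 OR t4 = 1 OR 1 = 1
t6 = t5 AND C = 1 AND 0 = 0
t7 = t6 OR t2 = 0 OR 0 = 0
t8 = NOT t7 = NOT 0 = 1
So t8 = 1 as required.

A=1, B=0, C=0, D=1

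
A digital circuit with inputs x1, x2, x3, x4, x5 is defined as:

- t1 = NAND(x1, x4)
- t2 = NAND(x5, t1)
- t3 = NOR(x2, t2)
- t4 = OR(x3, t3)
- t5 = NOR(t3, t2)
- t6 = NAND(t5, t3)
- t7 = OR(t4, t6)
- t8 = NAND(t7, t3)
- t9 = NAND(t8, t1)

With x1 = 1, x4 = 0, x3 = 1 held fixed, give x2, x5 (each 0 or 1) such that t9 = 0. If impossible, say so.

t9 = NAND(t8, t1) must be 0, so both t8 = 1 and t1 = 1.
t8 = NAND(t7, t3) must be 1, so at least one of t7, t3 is 0.
Check with x1 = 1, x4 = 0, x3 = 1 and x2=1, x5=1:
t1 = NAND(x1, x4) = NAND(1, 0) = 1
t2 = NAND(x5, t1) = NAND(1, 1) = 0
t3 = NOR(x2, t2) = NOR(1, 0) = 0
t4 = OR(x3, t3) = OR(1, 0) = 1
t5 = NOR(t3, t2) = NOR(0, 0) = 1
t6 = NAND(t5, t3) = NAND(1, 0) = 1
t7 = OR(t4, t6) = OR(1, 1) = 1
t8 = NAND(t7, t3) = NAND(1, 0) = 1
t9 = NAND(t8, t1) = NAND(1, 1) = 0
So t9 = 0.

x2=1, x5=1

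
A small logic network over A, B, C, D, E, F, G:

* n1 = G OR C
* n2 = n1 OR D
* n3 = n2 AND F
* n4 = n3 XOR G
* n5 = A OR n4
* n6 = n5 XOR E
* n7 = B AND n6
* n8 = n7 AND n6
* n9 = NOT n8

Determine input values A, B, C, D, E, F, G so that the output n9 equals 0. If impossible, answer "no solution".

A=0, B=1, C=0, D=1, E=1, F=0, G=0

n9 = NOT n8 must be 0, so n8 = 1.
Check with A=0, B=1, C=0, D=1, E=1, F=0, G=0:
n1 = G OR C = 0 OR 0 = 0
n2 = n1 OR D = 0 OR 1 = 1
n3 = n2 AND F = 1 AND 0 = 0
n4 = n3 XOR G = 0 XOR 0 = 0
n5 = A OR n4 = 0 OR 0 = 0
n6 = n5 XOR E = 0 XOR 1 = 1
n7 = B AND n6 = 1 AND 1 = 1
n8 = n7 AND n6 = 1 AND 1 = 1
n9 = NOT n8 = NOT 1 = 0
So n9 = 0 as required.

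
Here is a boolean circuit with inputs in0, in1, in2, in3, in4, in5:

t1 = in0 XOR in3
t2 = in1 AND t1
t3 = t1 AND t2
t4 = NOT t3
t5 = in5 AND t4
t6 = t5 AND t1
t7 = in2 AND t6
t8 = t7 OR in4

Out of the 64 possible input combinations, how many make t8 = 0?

t8 = t7 OR in4 must be 0, so both t7 = 0 and in4 = 0.
Enumerating the 64 input combinations, 30 give t8 = 0 and 34 give t8 = 1.

30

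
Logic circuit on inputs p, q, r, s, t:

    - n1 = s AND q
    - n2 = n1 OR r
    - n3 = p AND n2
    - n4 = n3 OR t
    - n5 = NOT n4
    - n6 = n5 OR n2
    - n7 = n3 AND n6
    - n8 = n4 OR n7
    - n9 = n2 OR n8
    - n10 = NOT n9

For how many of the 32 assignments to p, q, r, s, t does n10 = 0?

26

n10 = NOT n9 must be 0, so n9 = 1.
n9 = n2 OR n8 must be 1, so at least one of n2, n8 is 1.
Enumerating the 32 input combinations, 26 give n10 = 0 and 6 give n10 = 1.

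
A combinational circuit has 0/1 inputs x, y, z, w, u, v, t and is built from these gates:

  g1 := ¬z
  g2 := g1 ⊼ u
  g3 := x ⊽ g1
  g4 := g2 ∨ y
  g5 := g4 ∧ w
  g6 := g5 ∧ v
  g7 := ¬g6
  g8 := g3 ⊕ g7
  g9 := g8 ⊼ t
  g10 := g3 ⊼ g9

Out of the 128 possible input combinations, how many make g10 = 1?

100

g10 = g3 ⊼ g9 must be 1, so at least one of g3, g9 is 0.
Enumerating the 128 input combinations, 100 give g10 = 1 and 28 give g10 = 0.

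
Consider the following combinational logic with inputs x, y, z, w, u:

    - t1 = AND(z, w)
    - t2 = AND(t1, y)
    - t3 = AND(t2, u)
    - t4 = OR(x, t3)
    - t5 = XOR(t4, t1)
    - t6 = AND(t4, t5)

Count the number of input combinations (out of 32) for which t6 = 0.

t6 = AND(t4, t5) must be 0, so at least one of t4, t5 is 0.
Enumerating the 32 input combinations, 20 give t6 = 0 and 12 give t6 = 1.

20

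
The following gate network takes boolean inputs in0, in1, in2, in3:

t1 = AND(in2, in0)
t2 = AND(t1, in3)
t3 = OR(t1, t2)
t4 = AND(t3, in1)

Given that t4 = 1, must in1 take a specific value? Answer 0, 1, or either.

1

t4 = AND(t3, in1) must be 1, so both t3 = 1 and in1 = 1.
Every assignment with t4 = 1 has in1 = 1; there are 2 such assignment(s).
  in0=1, in1=1, in2=1, in3=0
  in0=1, in1=1, in2=1, in3=1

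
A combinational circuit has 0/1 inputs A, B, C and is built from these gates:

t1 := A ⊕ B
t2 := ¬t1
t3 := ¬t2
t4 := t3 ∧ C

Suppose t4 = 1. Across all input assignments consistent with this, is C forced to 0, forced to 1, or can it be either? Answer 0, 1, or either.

t4 = t3 ∧ C must be 1, so both t3 = 1 and C = 1.
Every assignment with t4 = 1 has C = 1; there are 2 such assignment(s).
  A=0, B=1, C=1
  A=1, B=0, C=1

1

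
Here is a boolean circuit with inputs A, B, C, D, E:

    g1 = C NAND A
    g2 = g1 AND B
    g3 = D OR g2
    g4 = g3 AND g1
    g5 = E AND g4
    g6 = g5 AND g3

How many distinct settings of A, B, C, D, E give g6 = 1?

9

g6 = g5 AND g3 must be 1, so both g5 = 1 and g3 = 1.
g5 = E AND g4 must be 1, so both E = 1 and g4 = 1.
Enumerating the 32 input combinations, 9 give g6 = 1 and 23 give g6 = 0.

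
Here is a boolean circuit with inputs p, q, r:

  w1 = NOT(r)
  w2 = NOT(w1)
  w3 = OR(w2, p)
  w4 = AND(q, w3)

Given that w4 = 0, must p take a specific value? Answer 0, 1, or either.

either

Both values of p occur among assignments with w4 = 0:
  p=0: p=0, q=0, r=0
  p=1: p=1, q=0, r=0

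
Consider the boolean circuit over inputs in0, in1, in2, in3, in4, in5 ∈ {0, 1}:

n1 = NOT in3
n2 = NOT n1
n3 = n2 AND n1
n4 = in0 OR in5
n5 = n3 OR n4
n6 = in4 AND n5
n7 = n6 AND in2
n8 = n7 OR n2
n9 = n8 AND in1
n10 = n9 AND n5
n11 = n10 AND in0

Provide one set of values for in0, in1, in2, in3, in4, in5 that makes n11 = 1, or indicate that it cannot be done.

n11 = n10 AND in0 must be 1, so both n10 = 1 and in0 = 1.
Check with in0=1, in1=1, in2=1, in3=0, in4=1, in5=1:
n1 = NOT in3 = NOT 0 = 1
n2 = NOT n1 = NOT 1 = 0
n3 = n2 AND n1 = 0 AND 1 = 0
n4 = in0 OR in5 = 1 OR 1 = 1
n5 = n3 OR n4 = 0 OR 1 = 1
n6 = in4 AND n5 = 1 AND 1 = 1
n7 = n6 AND in2 = 1 AND 1 = 1
n8 = n7 OR n2 = 1 OR 0 = 1
n9 = n8 AND in1 = 1 AND 1 = 1
n10 = n9 AND n5 = 1 AND 1 = 1
n11 = n10 AND in0 = 1 AND 1 = 1
So n11 = 1 as required.

in0=1, in1=1, in2=1, in3=0, in4=1, in5=1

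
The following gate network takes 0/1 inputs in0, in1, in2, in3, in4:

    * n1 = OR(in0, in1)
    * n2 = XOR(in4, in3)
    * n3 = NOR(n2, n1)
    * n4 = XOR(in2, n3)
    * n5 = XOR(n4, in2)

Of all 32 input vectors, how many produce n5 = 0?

n5 = XOR(n4, in2) must be 0, so n4 and in2 are equal.
Enumerating the 32 input combinations, 28 give n5 = 0 and 4 give n5 = 1.

28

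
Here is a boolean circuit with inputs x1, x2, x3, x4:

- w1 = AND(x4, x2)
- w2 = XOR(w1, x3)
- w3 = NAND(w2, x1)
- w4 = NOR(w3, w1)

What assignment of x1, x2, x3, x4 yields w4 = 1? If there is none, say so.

w4 = NOR(w3, w1) must be 1, so both w3 = 0 and w1 = 0.
w3 = NAND(w2, x1) must be 0, so both w2 = 1 and x1 = 1.
w1 = AND(x4, x2) must be 0, so at least one of x4, x2 is 0.
Check with x1=1, x2=0, x3=1, x4=1:
w1 = AND(x4, x2) = AND(1, 0) = 0
w2 = XOR(w1, x3) = XOR(0, 1) = 1
w3 = NAND(w2, x1) = NAND(1, 1) = 0
w4 = NOR(w3, w1) = NOR(0, 0) = 1
So w4 = 1 as required.

x1=1, x2=0, x3=1, x4=1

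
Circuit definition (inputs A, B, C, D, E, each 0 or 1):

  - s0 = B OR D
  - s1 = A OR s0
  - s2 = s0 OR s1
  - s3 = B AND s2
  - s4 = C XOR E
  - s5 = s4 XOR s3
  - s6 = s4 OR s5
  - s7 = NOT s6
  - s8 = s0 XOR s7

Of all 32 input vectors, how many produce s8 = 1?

s8 = s0 XOR s7 must be 1, so s0 and s7 differ.
Enumerating the 32 input combinations, 24 give s8 = 1 and 8 give s8 = 0.

24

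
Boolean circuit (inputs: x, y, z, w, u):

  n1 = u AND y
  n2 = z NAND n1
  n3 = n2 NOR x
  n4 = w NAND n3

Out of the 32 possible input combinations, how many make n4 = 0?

n4 = w NAND n3 must be 0, so both w = 1 and n3 = 1.
n3 = n2 NOR x must be 1, so both n2 = 0 and x = 0.
Satisfying assignments:
  x=0, y=1, z=1, w=1, u=1

1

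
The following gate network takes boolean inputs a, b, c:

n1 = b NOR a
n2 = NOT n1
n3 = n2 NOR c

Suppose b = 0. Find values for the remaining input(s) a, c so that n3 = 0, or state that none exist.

a=1 c=0

n3 = n2 NOR c must be 0, so at least one of n2, c is 1.
Check with b = 0 and a=1, c=0:
n1 = b NOR a = 0 NOR 1 = 0
n2 = NOT n1 = NOT 0 = 1
n3 = n2 NOR c = 1 NOR 0 = 0
So n3 = 0.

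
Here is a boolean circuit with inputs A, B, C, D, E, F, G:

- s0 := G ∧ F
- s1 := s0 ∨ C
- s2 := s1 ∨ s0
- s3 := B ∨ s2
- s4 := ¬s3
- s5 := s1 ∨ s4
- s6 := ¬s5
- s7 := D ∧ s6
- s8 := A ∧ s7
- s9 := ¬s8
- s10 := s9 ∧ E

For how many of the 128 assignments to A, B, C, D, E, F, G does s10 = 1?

s10 = s9 ∧ E must be 1, so both s9 = 1 and E = 1.
Enumerating the 128 input combinations, 61 give s10 = 1 and 67 give s10 = 0.

61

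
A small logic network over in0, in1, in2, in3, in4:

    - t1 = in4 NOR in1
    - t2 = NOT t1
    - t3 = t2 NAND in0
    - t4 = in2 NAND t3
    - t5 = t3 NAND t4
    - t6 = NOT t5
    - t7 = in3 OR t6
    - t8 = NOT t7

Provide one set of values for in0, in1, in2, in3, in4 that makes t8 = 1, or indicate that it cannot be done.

in0=1 in1=0 in2=0 in3=0 in4=1

t8 = NOT t7 must be 1, so t7 = 0.
t7 = in3 OR t6 must be 0, so both in3 = 0 and t6 = 0.
t6 = NOT t5 must be 0, so t5 = 1.
Check with in0=1 in1=0 in2=0 in3=0 in4=1:
t1 = in4 NOR in1 = 1 NOR 0 = 0
t2 = NOT t1 = NOT 0 = 1
t3 = t2 NAND in0 = 1 NAND 1 = 0
t4 = in2 NAND t3 = 0 NAND 0 = 1
t5 = t3 NAND t4 = 0 NAND 1 = 1
t6 = NOT t5 = NOT 1 = 0
t7 = in3 OR t6 = 0 OR 0 = 0
t8 = NOT t7 = NOT 0 = 1
So t8 = 1 as required.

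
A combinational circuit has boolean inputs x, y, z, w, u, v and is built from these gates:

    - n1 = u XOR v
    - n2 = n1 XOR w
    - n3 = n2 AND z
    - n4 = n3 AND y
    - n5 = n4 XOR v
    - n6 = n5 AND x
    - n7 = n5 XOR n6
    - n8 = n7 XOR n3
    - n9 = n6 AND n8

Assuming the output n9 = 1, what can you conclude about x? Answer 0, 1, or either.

1

n9 = n6 AND n8 must be 1, so both n6 = 1 and n8 = 1.
n6 = n5 AND x must be 1, so both n5 = 1 and x = 1.
Every assignment with n9 = 1 has x = 1; there are 4 such assignment(s).
  x=1, y=0, z=1, w=0, u=0, v=1
  x=1, y=0, z=1, w=1, u=1, v=1
  x=1, y=1, z=1, w=0, u=1, v=0
  x=1, y=1, z=1, w=1, u=0, v=0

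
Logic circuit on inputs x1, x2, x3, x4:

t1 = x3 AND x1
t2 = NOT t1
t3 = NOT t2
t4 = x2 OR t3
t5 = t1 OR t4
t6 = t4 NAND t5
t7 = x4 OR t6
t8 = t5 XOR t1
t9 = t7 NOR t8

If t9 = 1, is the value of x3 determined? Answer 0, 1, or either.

1

t9 = t7 NOR t8 must be 1, so both t7 = 0 and t8 = 0.
t7 = x4 OR t6 must be 0, so both x4 = 0 and t6 = 0.
t8 = t5 XOR t1 must be 0, so t5 and t1 are equal.
Every assignment with t9 = 1 has x3 = 1; there are 2 such assignment(s).
  x1=1, x2=0, x3=1, x4=0
  x1=1, x2=1, x3=1, x4=0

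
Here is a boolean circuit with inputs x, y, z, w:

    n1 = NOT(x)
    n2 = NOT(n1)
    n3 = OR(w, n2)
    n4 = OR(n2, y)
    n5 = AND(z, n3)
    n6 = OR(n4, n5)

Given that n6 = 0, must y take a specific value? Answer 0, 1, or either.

n6 = OR(n4, n5) must be 0, so both n4 = 0 and n5 = 0.
n4 = OR(n2, y) must be 0, so both n2 = 0 and y = 0.
Every assignment with n6 = 0 has y = 0; there are 3 such assignment(s).
  x=0, y=0, z=0, w=0
  x=0, y=0, z=0, w=1
  x=0, y=0, z=1, w=0

0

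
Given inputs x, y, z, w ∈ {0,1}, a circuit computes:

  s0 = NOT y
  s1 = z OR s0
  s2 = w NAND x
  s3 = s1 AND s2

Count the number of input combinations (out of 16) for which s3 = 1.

9

s3 = s1 AND s2 must be 1, so both s1 = 1 and s2 = 1.
s1 = z OR s0 must be 1, so at least one of z, s0 is 1.
s2 = w NAND x must be 1, so at least one of w, x is 0.
Enumerating the 16 input combinations, 9 give s3 = 1 and 7 give s3 = 0.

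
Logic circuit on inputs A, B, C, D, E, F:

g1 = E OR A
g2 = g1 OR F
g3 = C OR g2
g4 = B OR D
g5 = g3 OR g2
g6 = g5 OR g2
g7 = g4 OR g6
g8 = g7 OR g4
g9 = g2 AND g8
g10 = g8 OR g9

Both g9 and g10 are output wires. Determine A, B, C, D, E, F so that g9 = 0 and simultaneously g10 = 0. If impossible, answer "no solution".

Check with A=0 B=0 C=0 D=0 E=0 F=0:
g1 = E OR A = 0 OR 0 = 0
g2 = g1 OR F = 0 OR 0 = 0
g3 = C OR g2 = 0 OR 0 = 0
g4 = B OR D = 0 OR 0 = 0
g5 = g3 OR g2 = 0 OR 0 = 0
g6 = g5 OR g2 = 0 OR 0 = 0
g7 = g4 OR g6 = 0 OR 0 = 0
g8 = g7 OR g4 = 0 OR 0 = 0
g9 = g2 AND g8 = 0 AND 0 = 0
g10 = g8 OR g9 = 0 OR 0 = 0
So g9 = 0 and g10 = 0.

A=0 B=0 C=0 D=0 E=0 F=0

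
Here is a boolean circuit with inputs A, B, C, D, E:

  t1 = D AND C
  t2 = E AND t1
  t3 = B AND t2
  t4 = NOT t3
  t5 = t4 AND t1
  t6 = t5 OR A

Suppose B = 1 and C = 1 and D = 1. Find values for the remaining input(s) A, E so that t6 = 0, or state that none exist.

t6 = t5 OR A must be 0, so both t5 = 0 and A = 0.
Check with B = 1 and C = 1 and D = 1 and A=0, E=1:
t1 = D AND C = 1 AND 1 = 1
t2 = E AND t1 = 1 AND 1 = 1
t3 = B AND t2 = 1 AND 1 = 1
t4 = NOT t3 = NOT 1 = 0
t5 = t4 AND t1 = 0 AND 1 = 0
t6 = t5 OR A = 0 OR 0 = 0
So t6 = 0.

A=0, E=1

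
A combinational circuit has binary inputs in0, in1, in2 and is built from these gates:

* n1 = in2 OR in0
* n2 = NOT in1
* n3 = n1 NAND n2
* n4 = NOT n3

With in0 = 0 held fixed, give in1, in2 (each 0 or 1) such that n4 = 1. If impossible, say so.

n4 = NOT n3 must be 1, so n3 = 0.
Check with in0 = 0 and in1=0, in2=1:
n1 = in2 OR in0 = 1 OR 0 = 1
n2 = NOT in1 = NOT 0 = 1
n3 = n1 NAND n2 = 1 NAND 1 = 0
n4 = NOT n3 = NOT 0 = 1
So n4 = 1.

in1=0, in2=1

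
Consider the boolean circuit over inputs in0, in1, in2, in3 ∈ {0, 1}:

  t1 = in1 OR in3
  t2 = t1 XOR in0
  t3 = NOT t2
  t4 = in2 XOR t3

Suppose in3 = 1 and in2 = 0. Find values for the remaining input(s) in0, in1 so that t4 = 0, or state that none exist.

Check with in3 = 1 and in2 = 0 and in0=0, in1=1:
t1 = in1 OR in3 = 1 OR 1 = 1
t2 = t1 XOR in0 = 1 XOR 0 = 1
t3 = NOT t2 = NOT 1 = 0
t4 = in2 XOR t3 = 0 XOR 0 = 0
So t4 = 0.

in0=0, in1=1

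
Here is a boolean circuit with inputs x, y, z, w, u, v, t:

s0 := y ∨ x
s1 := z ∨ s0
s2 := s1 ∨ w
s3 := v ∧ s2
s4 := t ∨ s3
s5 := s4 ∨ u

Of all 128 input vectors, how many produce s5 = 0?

17

s5 = s4 ∨ u must be 0, so both s4 = 0 and u = 0.
Enumerating the 128 input combinations, 17 give s5 = 0 and 111 give s5 = 1.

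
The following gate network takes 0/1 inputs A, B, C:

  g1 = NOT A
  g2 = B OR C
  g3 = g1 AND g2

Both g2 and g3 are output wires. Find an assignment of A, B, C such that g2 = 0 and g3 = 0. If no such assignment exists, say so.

A=1, B=0, C=0

Check with A=1, B=0, C=0:
g1 = NOT A = NOT 1 = 0
g2 = B OR C = 0 OR 0 = 0
g3 = g1 AND g2 = 0 AND 0 = 0
So g2 = 0 and g3 = 0.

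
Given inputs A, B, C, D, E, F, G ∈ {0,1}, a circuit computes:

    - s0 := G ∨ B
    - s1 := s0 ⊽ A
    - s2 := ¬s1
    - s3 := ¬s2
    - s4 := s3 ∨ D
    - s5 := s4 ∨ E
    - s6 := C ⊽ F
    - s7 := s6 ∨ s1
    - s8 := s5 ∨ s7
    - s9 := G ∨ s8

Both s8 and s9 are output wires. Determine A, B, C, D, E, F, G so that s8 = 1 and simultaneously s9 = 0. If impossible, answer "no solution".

no solution exists

Across all 128 input combinations, none give both s8 = 1 and s9 = 0.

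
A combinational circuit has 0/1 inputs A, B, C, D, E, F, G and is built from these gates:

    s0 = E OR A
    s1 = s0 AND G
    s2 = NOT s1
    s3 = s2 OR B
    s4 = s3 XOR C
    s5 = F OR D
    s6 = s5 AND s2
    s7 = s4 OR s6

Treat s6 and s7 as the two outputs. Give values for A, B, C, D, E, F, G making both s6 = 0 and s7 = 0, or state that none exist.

A=1, B=0, C=0, D=0, E=0, F=1, G=1

Check with A=1, B=0, C=0, D=0, E=0, F=1, G=1:
s0 = E OR A = 0 OR 1 = 1
s1 = s0 AND G = 1 AND 1 = 1
s2 = NOT s1 = NOT 1 = 0
s3 = s2 OR B = 0 OR 0 = 0
s4 = s3 XOR C = 0 XOR 0 = 0
s5 = F OR D = 1 OR 0 = 1
s6 = s5 AND s2 = 1 AND 0 = 0
s7 = s4 OR s6 = 0 OR 0 = 0
So s6 = 0 and s7 = 0.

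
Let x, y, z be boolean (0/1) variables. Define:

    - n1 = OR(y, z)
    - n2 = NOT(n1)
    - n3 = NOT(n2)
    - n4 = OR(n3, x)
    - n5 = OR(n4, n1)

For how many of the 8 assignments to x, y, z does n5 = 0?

n5 = OR(n4, n1) must be 0, so both n4 = 0 and n1 = 0.
n4 = OR(n3, x) must be 0, so both n3 = 0 and x = 0.
Satisfying assignments:
  x=0, y=0, z=0

1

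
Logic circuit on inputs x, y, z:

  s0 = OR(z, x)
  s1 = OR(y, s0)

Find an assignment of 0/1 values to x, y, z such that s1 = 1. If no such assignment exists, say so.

s1 = OR(y, s0) must be 1, so at least one of y, s0 is 1.
Check with x=1 y=0 z=1:
s0 = OR(z, x) = OR(1, 1) = 1
s1 = OR(y, s0) = OR(0, 1) = 1
So s1 = 1 as required.

x=1 y=0 z=1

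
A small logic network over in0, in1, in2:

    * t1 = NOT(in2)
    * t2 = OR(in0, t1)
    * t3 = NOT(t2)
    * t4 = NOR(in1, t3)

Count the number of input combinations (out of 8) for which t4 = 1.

3

t4 = NOR(in1, t3) must be 1, so both in1 = 0 and t3 = 0.
t3 = NOT(t2) must be 0, so t2 = 1.
Satisfying assignments:
  in0=0, in1=0, in2=0
  in0=1, in1=0, in2=0
  in0=1, in1=0, in2=1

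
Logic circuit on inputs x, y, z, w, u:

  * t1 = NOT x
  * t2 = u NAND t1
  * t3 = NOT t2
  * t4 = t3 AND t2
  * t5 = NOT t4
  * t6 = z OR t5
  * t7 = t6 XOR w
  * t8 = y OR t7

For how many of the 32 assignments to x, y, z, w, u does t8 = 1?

24

t8 = y OR t7 must be 1, so at least one of y, t7 is 1.
Enumerating the 32 input combinations, 24 give t8 = 1 and 8 give t8 = 0.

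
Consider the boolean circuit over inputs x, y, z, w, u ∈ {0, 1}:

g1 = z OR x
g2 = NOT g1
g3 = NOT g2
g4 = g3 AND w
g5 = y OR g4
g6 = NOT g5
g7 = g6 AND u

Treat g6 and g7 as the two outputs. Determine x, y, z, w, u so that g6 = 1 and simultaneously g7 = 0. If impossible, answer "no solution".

Check with x=1 y=0 z=0 w=0 u=0:
g1 = z OR x = 0 OR 1 = 1
g2 = NOT g1 = NOT 1 = 0
g3 = NOT g2 = NOT 0 = 1
g4 = g3 AND w = 1 AND 0 = 0
g5 = y OR g4 = 0 OR 0 = 0
g6 = NOT g5 = NOT 0 = 1
g7 = g6 AND u = 1 AND 0 = 0
So g6 = 1 and g7 = 0.

x=1 y=0 z=0 w=0 u=0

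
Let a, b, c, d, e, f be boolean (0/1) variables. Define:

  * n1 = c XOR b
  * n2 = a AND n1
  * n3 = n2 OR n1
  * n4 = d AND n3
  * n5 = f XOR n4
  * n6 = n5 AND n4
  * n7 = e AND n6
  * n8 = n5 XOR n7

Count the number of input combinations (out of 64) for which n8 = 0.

36

n8 = n5 XOR n7 must be 0, so n5 and n7 are equal.
Enumerating the 64 input combinations, 36 give n8 = 0 and 28 give n8 = 1.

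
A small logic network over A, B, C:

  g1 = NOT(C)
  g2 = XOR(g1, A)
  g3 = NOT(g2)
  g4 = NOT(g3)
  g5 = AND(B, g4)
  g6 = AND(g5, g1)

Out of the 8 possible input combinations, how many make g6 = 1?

1

g6 = AND(g5, g1) must be 1, so both g5 = 1 and g1 = 1.
Enumerating the 8 input combinations, 1 give g6 = 1 and 7 give g6 = 0.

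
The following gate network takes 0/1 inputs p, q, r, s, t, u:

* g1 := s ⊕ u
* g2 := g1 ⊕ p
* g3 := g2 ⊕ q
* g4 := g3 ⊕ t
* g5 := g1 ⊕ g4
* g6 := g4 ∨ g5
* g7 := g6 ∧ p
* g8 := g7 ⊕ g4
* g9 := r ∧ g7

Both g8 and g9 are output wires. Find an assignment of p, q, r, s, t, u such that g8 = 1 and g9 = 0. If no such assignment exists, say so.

Check with p=0, q=1, r=1, s=0, t=0, u=0:
g1 = s ⊕ u = 0 ⊕ 0 = 0
g2 = g1 ⊕ p = 0 ⊕ 0 = 0
g3 = g2 ⊕ q = 0 ⊕ 1 = 1
g4 = g3 ⊕ t = 1 ⊕ 0 = 1
g5 = g1 ⊕ g4 = 0 ⊕ 1 = 1
g6 = g4 ∨ g5 = 1 ∨ 1 = 1
g7 = g6 ∧ p = 1 ∧ 0 = 0
g8 = g7 ⊕ g4 = 0 ⊕ 1 = 1
g9 = r ∧ g7 = 1 ∧ 0 = 0
So g8 = 1 and g9 = 0.

p=0, q=1, r=1, s=0, t=0, u=0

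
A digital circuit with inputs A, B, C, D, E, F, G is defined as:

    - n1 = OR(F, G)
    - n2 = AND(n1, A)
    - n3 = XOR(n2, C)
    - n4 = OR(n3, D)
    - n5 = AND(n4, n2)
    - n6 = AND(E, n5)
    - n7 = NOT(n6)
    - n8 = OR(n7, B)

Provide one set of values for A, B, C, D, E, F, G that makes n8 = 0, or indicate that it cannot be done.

n8 = OR(n7, B) must be 0, so both n7 = 0 and B = 0.
n7 = NOT(n6) must be 0, so n6 = 1.
Check with A=1, B=0, C=0, D=1, E=1, F=1, G=0:
n1 = OR(F, G) = OR(1, 0) = 1
n2 = AND(n1, A) = AND(1, 1) = 1
n3 = XOR(n2, C) = XOR(1, 0) = 1
n4 = OR(n3, D) = OR(1, 1) = 1
n5 = AND(n4, n2) = AND(1, 1) = 1
n6 = AND(E, n5) = AND(1, 1) = 1
n7 = NOT(n6) = NOT 1 = 0
n8 = OR(n7, B) = OR(0, 0) = 0
So n8 = 0 as required.

A=1, B=0, C=0, D=1, E=1, F=1, G=0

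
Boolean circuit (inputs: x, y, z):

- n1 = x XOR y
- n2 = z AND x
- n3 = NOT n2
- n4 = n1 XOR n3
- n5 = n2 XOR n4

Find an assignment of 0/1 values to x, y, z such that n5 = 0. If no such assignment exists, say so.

Check with x=0, y=1, z=0:
n1 = x XOR y = 0 XOR 1 = 1
n2 = z AND x = 0 AND 0 = 0
n3 = NOT n2 = NOT 0 = 1
n4 = n1 XOR n3 = 1 XOR 1 = 0
n5 = n2 XOR n4 = 0 XOR 0 = 0
So n5 = 0 as required.

x=0, y=1, z=0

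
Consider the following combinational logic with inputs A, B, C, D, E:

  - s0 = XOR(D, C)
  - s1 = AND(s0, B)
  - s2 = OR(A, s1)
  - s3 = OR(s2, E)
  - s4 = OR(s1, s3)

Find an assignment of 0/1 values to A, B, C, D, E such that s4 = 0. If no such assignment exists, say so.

A=0 B=1 C=1 D=1 E=0

Check with A=0 B=1 C=1 D=1 E=0:
s0 = XOR(D, C) = XOR(1, 1) = 0
s1 = AND(s0, B) = AND(0, 1) = 0
s2 = OR(A, s1) = OR(0, 0) = 0
s3 = OR(s2, E) = OR(0, 0) = 0
s4 = OR(s1, s3) = OR(0, 0) = 0
So s4 = 0 as required.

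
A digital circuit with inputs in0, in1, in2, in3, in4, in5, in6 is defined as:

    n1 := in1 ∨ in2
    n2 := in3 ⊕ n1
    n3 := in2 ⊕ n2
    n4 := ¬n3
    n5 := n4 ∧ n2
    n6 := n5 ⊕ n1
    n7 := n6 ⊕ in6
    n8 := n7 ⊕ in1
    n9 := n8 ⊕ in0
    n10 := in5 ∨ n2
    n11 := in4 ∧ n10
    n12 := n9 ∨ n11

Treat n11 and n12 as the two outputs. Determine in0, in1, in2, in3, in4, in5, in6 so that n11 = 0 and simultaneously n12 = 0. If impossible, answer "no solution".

in0=0 in1=1 in2=0 in3=0 in4=0 in5=1 in6=0

Check with in0=0 in1=1 in2=0 in3=0 in4=0 in5=1 in6=0:
n1 = in1 ∨ in2 = 1 ∨ 0 = 1
n2 = in3 ⊕ n1 = 0 ⊕ 1 = 1
n3 = in2 ⊕ n2 = 0 ⊕ 1 = 1
n4 = ¬n3 = ¬1 = 0
n5 = n4 ∧ n2 = 0 ∧ 1 = 0
n6 = n5 ⊕ n1 = 0 ⊕ 1 = 1
n7 = n6 ⊕ in6 = 1 ⊕ 0 = 1
n8 = n7 ⊕ in1 = 1 ⊕ 1 = 0
n9 = n8 ⊕ in0 = 0 ⊕ 0 = 0
n10 = in5 ∨ n2 = 1 ∨ 1 = 1
n11 = in4 ∧ n10 = 0 ∧ 1 = 0
n12 = n9 ∨ n11 = 0 ∨ 0 = 0
So n11 = 0 and n12 = 0.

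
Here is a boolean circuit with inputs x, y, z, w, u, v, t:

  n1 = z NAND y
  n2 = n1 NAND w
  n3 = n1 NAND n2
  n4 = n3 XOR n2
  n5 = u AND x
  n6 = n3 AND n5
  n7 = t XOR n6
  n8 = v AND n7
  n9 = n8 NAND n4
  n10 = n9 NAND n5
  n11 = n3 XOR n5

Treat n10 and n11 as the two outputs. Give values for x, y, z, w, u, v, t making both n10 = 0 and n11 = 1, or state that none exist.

x=1 y=0 z=1 w=0 u=1 v=0 t=0

Check with x=1 y=0 z=1 w=0 u=1 v=0 t=0:
n1 = z NAND y = 1 NAND 0 = 1
n2 = n1 NAND w = 1 NAND 0 = 1
n3 = n1 NAND n2 = 1 NAND 1 = 0
n4 = n3 XOR n2 = 0 XOR 1 = 1
n5 = u AND x = 1 AND 1 = 1
n6 = n3 AND n5 = 0 AND 1 = 0
n7 = t XOR n6 = 0 XOR 0 = 0
n8 = v AND n7 = 0 AND 0 = 0
n9 = n8 NAND n4 = 0 NAND 1 = 1
n10 = n9 NAND n5 = 1 NAND 1 = 0
n11 = n3 XOR n5 = 0 XOR 1 = 1
So n10 = 0 and n11 = 1.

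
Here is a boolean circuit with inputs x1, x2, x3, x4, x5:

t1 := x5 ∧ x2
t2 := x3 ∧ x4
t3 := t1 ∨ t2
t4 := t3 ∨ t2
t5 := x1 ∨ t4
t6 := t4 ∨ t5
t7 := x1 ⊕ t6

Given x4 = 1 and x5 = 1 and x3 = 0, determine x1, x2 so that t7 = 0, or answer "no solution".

x1=1, x2=1

Check with x4 = 1 and x5 = 1 and x3 = 0 and x1=1, x2=1:
t1 = x5 ∧ x2 = 1 ∧ 1 = 1
t2 = x3 ∧ x4 = 0 ∧ 1 = 0
t3 = t1 ∨ t2 = 1 ∨ 0 = 1
t4 = t3 ∨ t2 = 1 ∨ 0 = 1
t5 = x1 ∨ t4 = 1 ∨ 1 = 1
t6 = t4 ∨ t5 = 1 ∨ 1 = 1
t7 = x1 ⊕ t6 = 1 ⊕ 1 = 0
So t7 = 0.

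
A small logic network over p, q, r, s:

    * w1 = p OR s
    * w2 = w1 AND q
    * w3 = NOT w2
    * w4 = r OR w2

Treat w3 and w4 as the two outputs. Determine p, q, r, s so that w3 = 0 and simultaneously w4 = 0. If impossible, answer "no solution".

Across all 16 input combinations, none give both w3 = 0 and w4 = 0.

no solution exists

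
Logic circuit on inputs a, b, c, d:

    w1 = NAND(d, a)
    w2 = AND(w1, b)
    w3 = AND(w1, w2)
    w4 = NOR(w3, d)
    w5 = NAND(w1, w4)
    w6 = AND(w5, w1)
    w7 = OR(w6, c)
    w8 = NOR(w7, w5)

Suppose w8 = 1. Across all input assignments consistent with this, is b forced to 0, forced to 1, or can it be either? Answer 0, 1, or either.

w8 = NOR(w7, w5) must be 1, so both w7 = 0 and w5 = 0.
w7 = OR(w6, c) must be 0, so both w6 = 0 and c = 0.
w5 = NAND(w1, w4) must be 0, so both w1 = 1 and w4 = 1.
Every assignment with w8 = 1 has b = 0; there are 2 such assignment(s).
  a=0, b=0, c=0, d=0
  a=1, b=0, c=0, d=0

0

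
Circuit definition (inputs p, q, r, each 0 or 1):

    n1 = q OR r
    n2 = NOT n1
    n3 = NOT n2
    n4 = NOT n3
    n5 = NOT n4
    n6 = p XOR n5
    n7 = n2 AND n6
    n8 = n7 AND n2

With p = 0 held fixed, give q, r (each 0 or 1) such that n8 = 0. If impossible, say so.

n8 = n7 AND n2 must be 0, so at least one of n7, n2 is 0.
Check with p = 0 and q=0, r=1:
n1 = q OR r = 0 OR 1 = 1
n2 = NOT n1 = NOT 1 = 0
n3 = NOT n2 = NOT 0 = 1
n4 = NOT n3 = NOT 1 = 0
n5 = NOT n4 = NOT 0 = 1
n6 = p XOR n5 = 0 XOR 1 = 1
n7 = n2 AND n6 = 0 AND 1 = 0
n8 = n7 AND n2 = 0 AND 0 = 0
So n8 = 0.

q=0, r=1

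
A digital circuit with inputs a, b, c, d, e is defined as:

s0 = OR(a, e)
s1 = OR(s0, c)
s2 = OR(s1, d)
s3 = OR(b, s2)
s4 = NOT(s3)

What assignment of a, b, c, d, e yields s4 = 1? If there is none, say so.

Check with a=0, b=0, c=0, d=0, e=0:
s0 = OR(a, e) = OR(0, 0) = 0
s1 = OR(s0, c) = OR(0, 0) = 0
s2 = OR(s1, d) = OR(0, 0) = 0
s3 = OR(b, s2) = OR(0, 0) = 0
s4 = NOT(s3) = NOT 0 = 1
So s4 = 1 as required.

a=0, b=0, c=0, d=0, e=0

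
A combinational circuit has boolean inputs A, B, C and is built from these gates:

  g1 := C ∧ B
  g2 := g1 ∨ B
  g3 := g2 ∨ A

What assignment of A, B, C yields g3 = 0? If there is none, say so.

A=0 B=0 C=0

g3 = g2 ∨ A must be 0, so both g2 = 0 and A = 0.
g2 = g1 ∨ B must be 0, so both g1 = 0 and B = 0.
Check with A=0 B=0 C=0:
g1 = C ∧ B = 0 ∧ 0 = 0
g2 = g1 ∨ B = 0 ∨ 0 = 0
g3 = g2 ∨ A = 0 ∨ 0 = 0
So g3 = 0 as required.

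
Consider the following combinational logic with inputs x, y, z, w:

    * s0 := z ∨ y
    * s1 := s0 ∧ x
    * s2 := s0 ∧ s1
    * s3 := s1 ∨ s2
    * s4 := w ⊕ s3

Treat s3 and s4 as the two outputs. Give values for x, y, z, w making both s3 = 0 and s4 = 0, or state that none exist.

Check with x=0, y=0, z=0, w=0:
s0 = z ∨ y = 0 ∨ 0 = 0
s1 = s0 ∧ x = 0 ∧ 0 = 0
s2 = s0 ∧ s1 = 0 ∧ 0 = 0
s3 = s1 ∨ s2 = 0 ∨ 0 = 0
s4 = w ⊕ s3 = 0 ⊕ 0 = 0
So s3 = 0 and s4 = 0.

x=0, y=0, z=0, w=0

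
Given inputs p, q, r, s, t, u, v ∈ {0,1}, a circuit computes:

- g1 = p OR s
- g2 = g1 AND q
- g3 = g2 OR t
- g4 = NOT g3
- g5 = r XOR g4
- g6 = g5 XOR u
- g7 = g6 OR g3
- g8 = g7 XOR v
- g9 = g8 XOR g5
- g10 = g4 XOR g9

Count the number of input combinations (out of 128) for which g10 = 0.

64

g10 = g4 XOR g9 must be 0, so g4 and g9 are equal.
Enumerating the 128 input combinations, 64 give g10 = 0 and 64 give g10 = 1.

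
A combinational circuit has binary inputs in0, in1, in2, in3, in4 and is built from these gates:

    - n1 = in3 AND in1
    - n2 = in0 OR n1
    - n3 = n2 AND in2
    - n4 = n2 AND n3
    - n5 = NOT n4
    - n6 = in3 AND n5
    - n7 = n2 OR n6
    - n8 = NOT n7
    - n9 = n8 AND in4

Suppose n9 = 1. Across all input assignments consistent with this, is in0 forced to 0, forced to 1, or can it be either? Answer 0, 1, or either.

0

n9 = n8 AND in4 must be 1, so both n8 = 1 and in4 = 1.
n8 = NOT n7 must be 1, so n7 = 0.
Every assignment with n9 = 1 has in0 = 0; there are 4 such assignment(s).
  in0=0, in1=0, in2=0, in3=0, in4=1
  in0=0, in1=0, in2=1, in3=0, in4=1
  in0=0, in1=1, in2=0, in3=0, in4=1
  in0=0, in1=1, in2=1, in3=0, in4=1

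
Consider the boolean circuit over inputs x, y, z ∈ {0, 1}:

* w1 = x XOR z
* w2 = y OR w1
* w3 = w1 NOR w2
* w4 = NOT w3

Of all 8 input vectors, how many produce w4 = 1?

6

w4 = NOT w3 must be 1, so w3 = 0.
Satisfying assignments:
  x=0, y=0, z=1
  x=0, y=1, z=0
  x=0, y=1, z=1
  x=1, y=0, z=0
  x=1, y=1, z=0
  x=1, y=1, z=1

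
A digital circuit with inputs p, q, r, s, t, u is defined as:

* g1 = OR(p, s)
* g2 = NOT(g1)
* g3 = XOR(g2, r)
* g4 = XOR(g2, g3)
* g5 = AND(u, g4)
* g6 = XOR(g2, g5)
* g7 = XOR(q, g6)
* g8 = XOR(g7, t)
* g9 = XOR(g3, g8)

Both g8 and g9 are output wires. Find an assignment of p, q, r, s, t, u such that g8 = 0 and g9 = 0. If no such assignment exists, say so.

Check with p=1 q=0 r=0 s=1 t=0 u=0:
g1 = OR(p, s) = OR(1, 1) = 1
g2 = NOT(g1) = NOT 1 = 0
g3 = XOR(g2, r) = XOR(0, 0) = 0
g4 = XOR(g2, g3) = XOR(0, 0) = 0
g5 = AND(u, g4) = AND(0, 0) = 0
g6 = XOR(g2, g5) = XOR(0, 0) = 0
g7 = XOR(q, g6) = XOR(0, 0) = 0
g8 = XOR(g7, t) = XOR(0, 0) = 0
g9 = XOR(g3, g8) = XOR(0, 0) = 0
So g8 = 0 and g9 = 0.

p=1 q=0 r=0 s=1 t=0 u=0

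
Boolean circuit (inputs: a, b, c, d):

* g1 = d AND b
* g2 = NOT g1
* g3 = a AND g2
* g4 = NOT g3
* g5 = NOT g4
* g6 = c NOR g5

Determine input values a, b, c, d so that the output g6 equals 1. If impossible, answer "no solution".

a=0 b=1 c=0 d=1

Check with a=0 b=1 c=0 d=1:
g1 = d AND b = 1 AND 1 = 1
g2 = NOT g1 = NOT 1 = 0
g3 = a AND g2 = 0 AND 0 = 0
g4 = NOT g3 = NOT 0 = 1
g5 = NOT g4 = NOT 1 = 0
g6 = c NOR g5 = 0 NOR 0 = 1
So g6 = 1 as required.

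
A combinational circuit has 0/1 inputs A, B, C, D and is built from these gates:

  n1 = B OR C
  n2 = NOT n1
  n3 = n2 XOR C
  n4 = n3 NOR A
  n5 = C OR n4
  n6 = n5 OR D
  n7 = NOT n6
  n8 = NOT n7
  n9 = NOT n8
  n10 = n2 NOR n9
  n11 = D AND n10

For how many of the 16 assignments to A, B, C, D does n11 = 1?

6

n11 = D AND n10 must be 1, so both D = 1 and n10 = 1.
n10 = n2 NOR n9 must be 1, so both n2 = 0 and n9 = 0.
n2 = NOT n1 must be 0, so n1 = 1.
Enumerating the 16 input combinations, 6 give n11 = 1 and 10 give n11 = 0.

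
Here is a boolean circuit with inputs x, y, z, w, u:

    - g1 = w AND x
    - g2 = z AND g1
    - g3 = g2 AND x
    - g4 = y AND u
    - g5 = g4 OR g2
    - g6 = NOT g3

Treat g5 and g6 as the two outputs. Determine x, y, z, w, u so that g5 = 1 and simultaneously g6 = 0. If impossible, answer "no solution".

Check with x=1, y=0, z=1, w=1, u=1:
g1 = w AND x = 1 AND 1 = 1
g2 = z AND g1 = 1 AND 1 = 1
g3 = g2 AND x = 1 AND 1 = 1
g4 = y AND u = 0 AND 1 = 0
g5 = g4 OR g2 = 0 OR 1 = 1
g6 = NOT g3 = NOT 1 = 0
So g5 = 1 and g6 = 0.

x=1, y=0, z=1, w=1, u=1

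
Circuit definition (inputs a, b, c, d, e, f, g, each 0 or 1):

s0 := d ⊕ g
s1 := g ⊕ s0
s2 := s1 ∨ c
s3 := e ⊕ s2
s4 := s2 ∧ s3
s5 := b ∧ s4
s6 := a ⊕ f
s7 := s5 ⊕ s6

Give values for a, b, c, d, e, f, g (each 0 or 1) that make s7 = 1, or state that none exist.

s7 = s5 ⊕ s6 must be 1, so s5 and s6 differ.
Check with a=1 b=1 c=1 d=1 e=0 f=1 g=0:
s0 = d ⊕ g = 1 ⊕ 0 = 1
s1 = g ⊕ s0 = 0 ⊕ 1 = 1
s2 = s1 ∨ c = 1 ∨ 1 = 1
s3 = e ⊕ s2 = 0 ⊕ 1 = 1
s4 = s2 ∧ s3 = 1 ∧ 1 = 1
s5 = b ∧ s4 = 1 ∧ 1 = 1
s6 = a ⊕ f = 1 ⊕ 1 = 0
s7 = s5 ⊕ s6 = 1 ⊕ 0 = 1
So s7 = 1 as required.

a=1 b=1 c=1 d=1 e=0 f=1 g=0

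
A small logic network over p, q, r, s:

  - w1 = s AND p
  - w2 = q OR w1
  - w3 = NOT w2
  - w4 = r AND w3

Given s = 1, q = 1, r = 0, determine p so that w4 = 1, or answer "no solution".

no solution exists

With s = 1, q = 1, r = 0 fixed, none of the 2 settings of p give w4 = 1.
For example, with p=0:
w1 = s AND p = 1 AND 0 = 0
w2 = q OR w1 = 1 OR 0 = 1
w3 = NOT w2 = NOT 1 = 0
w4 = r AND w3 = 0 AND 0 = 0
giving w4 = 0 ≠ 1.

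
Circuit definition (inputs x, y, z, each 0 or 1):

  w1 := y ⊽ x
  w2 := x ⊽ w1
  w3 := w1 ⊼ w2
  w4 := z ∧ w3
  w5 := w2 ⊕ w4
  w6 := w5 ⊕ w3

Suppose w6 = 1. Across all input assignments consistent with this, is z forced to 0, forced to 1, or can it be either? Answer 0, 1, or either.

either

Both values of z occur among assignments with w6 = 1:
  z=0: x=0, y=0, z=0
  z=1: x=0, y=1, z=1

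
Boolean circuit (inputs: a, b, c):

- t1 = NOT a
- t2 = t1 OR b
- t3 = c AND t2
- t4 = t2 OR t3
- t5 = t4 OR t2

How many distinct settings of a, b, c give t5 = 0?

t5 = t4 OR t2 must be 0, so both t4 = 0 and t2 = 0.
Enumerating the 8 input combinations, 2 give t5 = 0 and 6 give t5 = 1.

2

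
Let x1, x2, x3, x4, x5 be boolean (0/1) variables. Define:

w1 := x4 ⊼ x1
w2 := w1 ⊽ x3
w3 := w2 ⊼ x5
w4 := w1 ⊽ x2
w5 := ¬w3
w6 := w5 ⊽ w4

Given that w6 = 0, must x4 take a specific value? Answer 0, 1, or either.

w6 = w5 ⊽ w4 must be 0, so at least one of w5, w4 is 1.
Every assignment with w6 = 0 has x4 = 1; there are 5 such assignment(s).

1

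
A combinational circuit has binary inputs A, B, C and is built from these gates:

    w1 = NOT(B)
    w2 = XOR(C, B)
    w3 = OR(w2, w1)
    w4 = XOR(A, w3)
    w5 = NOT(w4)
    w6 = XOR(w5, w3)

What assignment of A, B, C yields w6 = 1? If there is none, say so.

Check with A=0, B=0, C=0:
w1 = NOT(B) = NOT 0 = 1
w2 = XOR(C, B) = XOR(0, 0) = 0
w3 = OR(w2, w1) = OR(0, 1) = 1
w4 = XOR(A, w3) = XOR(0, 1) = 1
w5 = NOT(w4) = NOT 1 = 0
w6 = XOR(w5, w3) = XOR(0, 1) = 1
So w6 = 1 as required.

A=0, B=0, C=0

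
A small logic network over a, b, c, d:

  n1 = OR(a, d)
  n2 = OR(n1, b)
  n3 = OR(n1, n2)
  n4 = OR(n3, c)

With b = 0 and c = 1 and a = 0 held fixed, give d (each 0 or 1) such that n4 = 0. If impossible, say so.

no solution exists

With b = 0 and c = 1 and a = 0 fixed, none of the 2 settings of d give n4 = 0.
For example, with d=1:
n1 = OR(a, d) = OR(0, 1) = 1
n2 = OR(n1, b) = OR(1, 0) = 1
n3 = OR(n1, n2) = OR(1, 1) = 1
n4 = OR(n3, c) = OR(1, 1) = 1
giving n4 = 1 ≠ 0.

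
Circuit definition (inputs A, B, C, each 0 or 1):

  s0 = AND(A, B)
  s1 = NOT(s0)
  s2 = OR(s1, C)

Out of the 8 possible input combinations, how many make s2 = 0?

1

s2 = OR(s1, C) must be 0, so both s1 = 0 and C = 0.
s1 = NOT(s0) must be 0, so s0 = 1.
s0 = AND(A, B) must be 1, so both A = 1 and B = 1.
Satisfying assignments:
  A=1, B=1, C=0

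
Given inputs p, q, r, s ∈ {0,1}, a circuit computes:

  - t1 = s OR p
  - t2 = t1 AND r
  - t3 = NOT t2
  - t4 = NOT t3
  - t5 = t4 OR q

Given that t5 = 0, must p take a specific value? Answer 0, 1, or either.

Both values of p occur among assignments with t5 = 0:
  p=0: p=0, q=0, r=0, s=0
  p=1: p=1, q=0, r=0, s=0

either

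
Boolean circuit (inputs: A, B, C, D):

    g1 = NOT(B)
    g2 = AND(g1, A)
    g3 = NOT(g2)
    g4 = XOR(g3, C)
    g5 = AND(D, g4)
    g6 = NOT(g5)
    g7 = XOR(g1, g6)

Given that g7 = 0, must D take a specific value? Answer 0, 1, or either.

either

Both values of D occur among assignments with g7 = 0:
  D=0: A=0, B=0, C=0, D=0
  D=1: A=0, B=0, C=1, D=1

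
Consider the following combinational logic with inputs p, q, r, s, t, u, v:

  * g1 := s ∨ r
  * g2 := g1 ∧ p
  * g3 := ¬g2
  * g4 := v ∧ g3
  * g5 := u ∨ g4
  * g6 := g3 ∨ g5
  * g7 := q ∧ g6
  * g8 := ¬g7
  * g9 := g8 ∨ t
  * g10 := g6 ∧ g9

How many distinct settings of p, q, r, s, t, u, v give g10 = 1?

78

g10 = g6 ∧ g9 must be 1, so both g6 = 1 and g9 = 1.
Enumerating the 128 input combinations, 78 give g10 = 1 and 50 give g10 = 0.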